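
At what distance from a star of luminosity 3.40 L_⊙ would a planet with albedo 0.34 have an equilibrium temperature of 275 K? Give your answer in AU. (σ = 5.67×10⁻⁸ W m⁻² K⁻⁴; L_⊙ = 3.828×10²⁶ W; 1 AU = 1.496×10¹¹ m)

L = 3.40 × 3.828×10²⁶ = 1.30×10²⁷ W.
From T_eq⁴ = L(1−A)/(16πσd²): d = √[L(1−A)/(16πσT_eq⁴)].
d = √[1.30×10²⁷ × 0.66 / (16π × 5.67×10⁻⁸ × (275)⁴)] = 2.30×10¹¹ m = 1.53 AU.

d ≈ 1.53 AU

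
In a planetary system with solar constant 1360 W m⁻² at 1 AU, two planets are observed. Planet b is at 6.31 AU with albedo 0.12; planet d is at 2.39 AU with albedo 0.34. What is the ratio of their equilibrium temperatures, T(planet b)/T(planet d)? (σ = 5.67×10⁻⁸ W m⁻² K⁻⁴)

T₁/T₂ ≈ 0.661

T_eq = [S₀(1−A)/(4σd²)]^(1/4), so T ∝ (1−A)^(1/4) / √d.
T₁ = [1360×0.88/(4×5.67×10⁻⁸×6.31²)]^(1/4) = 107.30 K.
T₂ = [1360×0.66/(4×5.67×10⁻⁸×2.39²)]^(1/4) = 162.24 K.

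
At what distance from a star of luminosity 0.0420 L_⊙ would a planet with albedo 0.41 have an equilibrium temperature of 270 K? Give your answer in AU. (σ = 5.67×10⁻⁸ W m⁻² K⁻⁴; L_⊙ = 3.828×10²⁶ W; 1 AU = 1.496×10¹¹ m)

d ≈ 0.167 AU

L = 0.0420 × 3.828×10²⁶ = 1.61×10²⁵ W.
From T_eq⁴ = L(1−A)/(16πσd²): d = √[L(1−A)/(16πσT_eq⁴)].
d = √[1.61×10²⁵ × 0.59 / (16π × 5.67×10⁻⁸ × (270)⁴)] = 2.50×10¹⁰ m = 0.167 AU.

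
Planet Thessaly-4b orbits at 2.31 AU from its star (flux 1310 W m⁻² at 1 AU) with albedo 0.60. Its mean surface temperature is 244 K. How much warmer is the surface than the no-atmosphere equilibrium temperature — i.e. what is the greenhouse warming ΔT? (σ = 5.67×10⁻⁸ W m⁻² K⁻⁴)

ΔT ≈ 99.7 K

S = 1310/2.31² = 245.5 W m⁻².
T_eq = [S(1−A)/(4σ)]^(1/4) = [245.5×0.40/(4×5.67×10⁻⁸)]^(1/4) = 144.3 K.
ΔT = T_surf − T_eq = 244 − 144.3.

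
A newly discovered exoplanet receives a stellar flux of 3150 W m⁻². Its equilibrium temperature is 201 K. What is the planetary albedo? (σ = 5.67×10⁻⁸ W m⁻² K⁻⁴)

A ≈ 0.88

From T_eq⁴ = S(1−A)/(4σ): 1−A = 4σT_eq⁴/S.
1−A = 4 × 5.67×10⁻⁸ × (201)⁴ / 3150 = 0.118.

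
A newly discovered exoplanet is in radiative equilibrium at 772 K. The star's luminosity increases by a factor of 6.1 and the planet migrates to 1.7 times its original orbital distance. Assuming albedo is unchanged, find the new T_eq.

T_eq ∝ L^(1/4) · d^(−1/2).
T′ = 772 × 6.1^(1/4) / 1.7^(1/2) = 931 K.

T_eq ≈ 931 K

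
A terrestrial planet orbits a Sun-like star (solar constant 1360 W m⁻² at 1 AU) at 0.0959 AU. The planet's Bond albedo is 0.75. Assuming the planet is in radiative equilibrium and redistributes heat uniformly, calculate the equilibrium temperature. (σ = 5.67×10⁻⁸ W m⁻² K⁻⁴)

Flux at 0.0959 AU: S = 1360/0.0959² = 1.48×10⁵ W m⁻².
Energy balance: absorbed = emitted ⇒ πR²·S(1−A) = 4πR²·σT_eq⁴, so T_eq⁴ = S(1−A)/(4σ).
T_eq = [1.48×10⁵ × 0.25 / (4 × 5.67×10⁻⁸)]^(1/4) = (1.63×10¹¹)^(1/4) = 635 K.

T_eq ≈ 635 K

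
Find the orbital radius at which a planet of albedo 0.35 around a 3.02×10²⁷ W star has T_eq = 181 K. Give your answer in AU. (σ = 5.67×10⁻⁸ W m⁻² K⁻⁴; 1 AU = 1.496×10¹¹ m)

From T_eq⁴ = L(1−A)/(16πσd²): d = √[L(1−A)/(16πσT_eq⁴)].
d = √[3.02×10²⁷ × 0.65 / (16π × 5.67×10⁻⁸ × (181)⁴)] = 8.01×10¹¹ m = 5.35 AU.

d ≈ 5.35 AU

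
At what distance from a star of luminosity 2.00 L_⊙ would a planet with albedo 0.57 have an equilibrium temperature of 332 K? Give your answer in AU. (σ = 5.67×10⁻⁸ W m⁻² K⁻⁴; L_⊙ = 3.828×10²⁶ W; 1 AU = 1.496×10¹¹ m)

d ≈ 0.652 AU

L = 2.00 × 3.828×10²⁶ = 7.66×10²⁶ W.
From T_eq⁴ = L(1−A)/(16πσd²): d = √[L(1−A)/(16πσT_eq⁴)].
d = √[7.66×10²⁶ × 0.43 / (16π × 5.67×10⁻⁸ × (332)⁴)] = 9.75×10¹⁰ m = 0.652 AU.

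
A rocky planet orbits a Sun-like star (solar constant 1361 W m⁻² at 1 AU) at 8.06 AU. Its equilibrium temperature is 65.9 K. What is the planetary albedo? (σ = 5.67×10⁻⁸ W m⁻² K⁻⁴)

A ≈ 0.80

Flux at 8.06 AU: S = 1361/8.06² = 21.0 W m⁻².
From T_eq⁴ = S(1−A)/(4σ): 1−A = 4σT_eq⁴/S.
1−A = 4 × 5.67×10⁻⁸ × (65.9)⁴ / 21.0 = 0.204.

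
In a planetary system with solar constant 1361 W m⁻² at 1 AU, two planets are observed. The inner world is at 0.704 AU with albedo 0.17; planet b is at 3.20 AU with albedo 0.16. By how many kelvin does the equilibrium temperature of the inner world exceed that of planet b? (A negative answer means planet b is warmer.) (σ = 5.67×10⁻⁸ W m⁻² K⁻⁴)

ΔT ≈ 167.7 K

T_eq = [S₀(1−A)/(4σd²)]^(1/4), so T ∝ (1−A)^(1/4) / √d.
T₁ = [1361×0.83/(4×5.67×10⁻⁸×0.704²)]^(1/4) = 316.62 K.
T₂ = [1361×0.84/(4×5.67×10⁻⁸×3.20²)]^(1/4) = 148.95 K.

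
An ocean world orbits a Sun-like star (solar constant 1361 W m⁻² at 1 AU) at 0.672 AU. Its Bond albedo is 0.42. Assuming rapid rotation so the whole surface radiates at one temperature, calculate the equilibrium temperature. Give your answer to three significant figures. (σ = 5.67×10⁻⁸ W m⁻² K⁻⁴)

T_eq ≈ 296 K

Flux at 0.672 AU: S = 1361/0.672² = 3010 W m⁻².
Energy balance: absorbed = emitted ⇒ πR²·S(1−A) = 4πR²·σT_eq⁴, so T_eq⁴ = S(1−A)/(4σ).
T_eq = [3010 × 0.58 / (4 × 5.67×10⁻⁸)]^(1/4) = (7.71×10⁹)^(1/4) = 296 K.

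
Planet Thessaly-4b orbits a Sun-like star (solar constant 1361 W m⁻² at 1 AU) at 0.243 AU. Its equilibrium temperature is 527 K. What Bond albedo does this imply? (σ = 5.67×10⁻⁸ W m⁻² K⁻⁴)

A ≈ 0.24

Flux at 0.243 AU: S = 1361/0.243² = 2.30×10⁴ W m⁻².
From T_eq⁴ = S(1−A)/(4σ): 1−A = 4σT_eq⁴/S.
1−A = 4 × 5.67×10⁻⁸ × (527)⁴ / 2.30×10⁴ = 0.759.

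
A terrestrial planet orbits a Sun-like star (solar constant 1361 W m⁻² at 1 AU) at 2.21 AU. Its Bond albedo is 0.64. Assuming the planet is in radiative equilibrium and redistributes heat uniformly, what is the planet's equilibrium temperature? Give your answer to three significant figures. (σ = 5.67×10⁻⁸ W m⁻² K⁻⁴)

T_eq ≈ 145 K

Flux at 2.21 AU: S = 1361/2.21² = 279 W m⁻².
Energy balance: absorbed = emitted ⇒ πR²·S(1−A) = 4πR²·σT_eq⁴, so T_eq⁴ = S(1−A)/(4σ).
T_eq = [279 × 0.36 / (4 × 5.67×10⁻⁸)]^(1/4) = (4.42×10⁸)^(1/4) = 145 K.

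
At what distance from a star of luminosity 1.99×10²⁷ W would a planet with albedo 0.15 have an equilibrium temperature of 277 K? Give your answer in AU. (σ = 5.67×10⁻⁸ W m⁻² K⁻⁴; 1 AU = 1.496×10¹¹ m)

From T_eq⁴ = L(1−A)/(16πσd²): d = √[L(1−A)/(16πσT_eq⁴)].
d = √[1.99×10²⁷ × 0.85 / (16π × 5.67×10⁻⁸ × (277)⁴)] = 3.18×10¹¹ m = 2.12 AU.

d ≈ 2.12 AU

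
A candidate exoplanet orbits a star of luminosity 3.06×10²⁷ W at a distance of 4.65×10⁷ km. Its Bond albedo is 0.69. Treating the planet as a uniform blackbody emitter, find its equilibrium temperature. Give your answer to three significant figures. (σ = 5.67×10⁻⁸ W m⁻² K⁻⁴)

T_eq ≈ 626 K

d = 4.65×10⁷ km = 4.65×10¹⁰ m.
Flux: S = L/(4πd²) = 3.06×10²⁷/(4π×(4.65×10¹⁰)²) = 1.13×10⁵ W m⁻².
Energy balance: absorbed = emitted ⇒ πR²·S(1−A) = 4πR²·σT_eq⁴, so T_eq⁴ = S(1−A)/(4σ).
T_eq = [1.13×10⁵ × 0.31 / (4 × 5.67×10⁻⁸)]^(1/4) = (1.54×10¹¹)^(1/4) = 626 K.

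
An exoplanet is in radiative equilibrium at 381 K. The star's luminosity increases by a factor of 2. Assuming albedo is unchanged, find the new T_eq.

T_eq ∝ L^(1/4) · d^(−1/2).
T′ = 381 × 2^(1/4) = 453 K.

T_eq ≈ 453 K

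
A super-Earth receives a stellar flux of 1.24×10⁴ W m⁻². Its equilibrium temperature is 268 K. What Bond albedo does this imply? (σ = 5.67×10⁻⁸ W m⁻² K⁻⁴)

A ≈ 0.91

From T_eq⁴ = S(1−A)/(4σ): 1−A = 4σT_eq⁴/S.
1−A = 4 × 5.67×10⁻⁸ × (268)⁴ / 1.24×10⁴ = 0.094.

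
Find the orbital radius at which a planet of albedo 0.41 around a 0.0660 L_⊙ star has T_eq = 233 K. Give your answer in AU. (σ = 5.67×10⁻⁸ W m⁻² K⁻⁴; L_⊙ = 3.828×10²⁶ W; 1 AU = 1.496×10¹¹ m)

d ≈ 0.282 AU

L = 0.0660 × 3.828×10²⁶ = 2.53×10²⁵ W.
From T_eq⁴ = L(1−A)/(16πσd²): d = √[L(1−A)/(16πσT_eq⁴)].
d = √[2.53×10²⁵ × 0.59 / (16π × 5.67×10⁻⁸ × (233)⁴)] = 4.21×10¹⁰ m = 0.282 AU.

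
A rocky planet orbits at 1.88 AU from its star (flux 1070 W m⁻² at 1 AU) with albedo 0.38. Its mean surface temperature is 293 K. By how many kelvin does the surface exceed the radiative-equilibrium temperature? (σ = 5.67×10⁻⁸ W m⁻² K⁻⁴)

S = 1070/1.88² = 302.7 W m⁻².
T_eq = [S(1−A)/(4σ)]^(1/4) = [302.7×0.62/(4×5.67×10⁻⁸)]^(1/4) = 169.6 K.
ΔT = T_surf − T_eq = 293 − 169.6.

ΔT ≈ 123.4 K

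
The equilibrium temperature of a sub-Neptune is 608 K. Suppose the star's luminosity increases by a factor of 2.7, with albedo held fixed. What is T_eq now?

T_eq ≈ 779 K

T_eq ∝ L^(1/4) · d^(−1/2).
T′ = 608 × 2.7^(1/4) = 779 K.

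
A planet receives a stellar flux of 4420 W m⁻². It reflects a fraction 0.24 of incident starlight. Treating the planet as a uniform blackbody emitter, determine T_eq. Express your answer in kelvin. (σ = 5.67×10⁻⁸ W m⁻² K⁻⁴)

T_eq ≈ 349 K

Energy balance: absorbed = emitted ⇒ πR²·S(1−A) = 4πR²·σT_eq⁴, so T_eq⁴ = S(1−A)/(4σ).
T_eq = [4420 × 0.76 / (4 × 5.67×10⁻⁸)]^(1/4) = (1.48×10¹⁰)^(1/4) = 349 K.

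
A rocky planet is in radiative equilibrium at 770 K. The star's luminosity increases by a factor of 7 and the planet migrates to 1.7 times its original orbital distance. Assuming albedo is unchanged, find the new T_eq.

T_eq ∝ L^(1/4) · d^(−1/2).
T′ = 770 × 7^(1/4) / 1.7^(1/2) = 961 K.

T_eq ≈ 961 K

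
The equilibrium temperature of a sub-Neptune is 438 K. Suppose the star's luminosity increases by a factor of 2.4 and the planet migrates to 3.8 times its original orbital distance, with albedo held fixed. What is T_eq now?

T_eq ≈ 280 K

T_eq ∝ L^(1/4) · d^(−1/2).
T′ = 438 × 2.4^(1/4) / 3.8^(1/2) = 280 K.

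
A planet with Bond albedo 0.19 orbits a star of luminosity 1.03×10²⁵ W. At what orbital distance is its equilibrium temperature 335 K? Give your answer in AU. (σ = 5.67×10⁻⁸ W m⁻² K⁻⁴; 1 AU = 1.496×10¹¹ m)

d ≈ 0.102 AU

From T_eq⁴ = L(1−A)/(16πσd²): d = √[L(1−A)/(16πσT_eq⁴)].
d = √[1.03×10²⁵ × 0.81 / (16π × 5.67×10⁻⁸ × (335)⁴)] = 1.52×10¹⁰ m = 0.102 AU.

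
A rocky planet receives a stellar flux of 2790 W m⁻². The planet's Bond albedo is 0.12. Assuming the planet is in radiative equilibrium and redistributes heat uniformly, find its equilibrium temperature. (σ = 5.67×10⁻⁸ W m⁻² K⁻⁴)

Energy balance: absorbed = emitted ⇒ πR²·S(1−A) = 4πR²·σT_eq⁴, so T_eq⁴ = S(1−A)/(4σ).
T_eq = [2790 × 0.88 / (4 × 5.67×10⁻⁸)]^(1/4) = (1.08×10¹⁰)^(1/4) = 323 K.

T_eq ≈ 323 K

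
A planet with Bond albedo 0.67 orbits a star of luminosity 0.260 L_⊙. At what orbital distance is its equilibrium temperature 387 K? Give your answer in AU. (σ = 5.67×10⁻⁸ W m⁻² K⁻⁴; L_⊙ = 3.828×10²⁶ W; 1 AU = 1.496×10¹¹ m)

d ≈ 0.152 AU

L = 0.260 × 3.828×10²⁶ = 9.95×10²⁵ W.
From T_eq⁴ = L(1−A)/(16πσd²): d = √[L(1−A)/(16πσT_eq⁴)].
d = √[9.95×10²⁵ × 0.33 / (16π × 5.67×10⁻⁸ × (387)⁴)] = 2.27×10¹⁰ m = 0.152 AU.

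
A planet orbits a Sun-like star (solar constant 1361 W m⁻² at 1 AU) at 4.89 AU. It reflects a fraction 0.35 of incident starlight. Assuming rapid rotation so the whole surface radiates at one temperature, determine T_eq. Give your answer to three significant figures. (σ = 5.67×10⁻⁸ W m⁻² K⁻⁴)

Flux at 4.89 AU: S = 1361/4.89² = 56.9 W m⁻².
Energy balance: absorbed = emitted ⇒ πR²·S(1−A) = 4πR²·σT_eq⁴, so T_eq⁴ = S(1−A)/(4σ).
T_eq = [56.9 × 0.65 / (4 × 5.67×10⁻⁸)]^(1/4) = (1.63×10⁸)^(1/4) = 113 K.

T_eq ≈ 113 K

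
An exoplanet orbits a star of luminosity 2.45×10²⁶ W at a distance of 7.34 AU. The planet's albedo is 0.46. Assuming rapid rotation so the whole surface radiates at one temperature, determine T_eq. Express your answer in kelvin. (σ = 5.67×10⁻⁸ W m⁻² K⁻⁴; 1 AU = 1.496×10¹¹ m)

d = 7.34 AU = 1.10×10¹² m.
Flux: S = L/(4πd²) = 2.45×10²⁶/(4π×(1.10×10¹²)²) = 16.2 W m⁻².
Energy balance: absorbed = emitted ⇒ πR²·S(1−A) = 4πR²·σT_eq⁴, so T_eq⁴ = S(1−A)/(4σ).
T_eq = [16.2 × 0.54 / (4 × 5.67×10⁻⁸)]^(1/4) = (3.85×10⁷)^(1/4) = 78.8 K.

T_eq ≈ 78.8 K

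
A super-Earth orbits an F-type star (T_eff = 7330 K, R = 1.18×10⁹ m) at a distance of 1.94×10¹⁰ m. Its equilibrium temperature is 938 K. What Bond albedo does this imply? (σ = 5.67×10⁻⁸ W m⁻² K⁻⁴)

L = 4πR_⋆²σT_⋆⁴ = 4π(1.18×10⁹)² × 5.67×10⁻⁸ × (7330)⁴ = 2.86×10²⁷ W.
S = L/(4πd²) = 6.06×10⁵ W m⁻².
From T_eq⁴ = S(1−A)/(4σ): 1−A = 4σT_eq⁴/S.
1−A = 4 × 5.67×10⁻⁸ × (938)⁴ / 6.06×10⁵ = 0.290.

A ≈ 0.71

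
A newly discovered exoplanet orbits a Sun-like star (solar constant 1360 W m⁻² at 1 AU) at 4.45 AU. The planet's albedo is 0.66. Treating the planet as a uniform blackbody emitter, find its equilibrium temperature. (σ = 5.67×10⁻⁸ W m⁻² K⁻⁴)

Flux at 4.45 AU: S = 1360/4.45² = 68.7 W m⁻².
Energy balance: absorbed = emitted ⇒ πR²·S(1−A) = 4πR²·σT_eq⁴, so T_eq⁴ = S(1−A)/(4σ).
T_eq = [68.7 × 0.34 / (4 × 5.67×10⁻⁸)]^(1/4) = (1.03×10⁸)^(1/4) = 101 K.

T_eq ≈ 101 K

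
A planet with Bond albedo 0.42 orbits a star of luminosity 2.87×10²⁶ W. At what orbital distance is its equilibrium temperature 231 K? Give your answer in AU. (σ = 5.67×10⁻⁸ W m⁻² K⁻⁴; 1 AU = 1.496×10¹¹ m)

From T_eq⁴ = L(1−A)/(16πσd²): d = √[L(1−A)/(16πσT_eq⁴)].
d = √[2.87×10²⁶ × 0.58 / (16π × 5.67×10⁻⁸ × (231)⁴)] = 1.43×10¹¹ m = 0.957 AU.

d ≈ 0.957 AU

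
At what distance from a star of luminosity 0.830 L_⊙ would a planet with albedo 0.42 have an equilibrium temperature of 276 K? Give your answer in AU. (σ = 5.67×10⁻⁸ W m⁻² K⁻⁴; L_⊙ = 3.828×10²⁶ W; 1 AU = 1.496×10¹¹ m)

L = 0.830 × 3.828×10²⁶ = 3.18×10²⁶ W.
From T_eq⁴ = L(1−A)/(16πσd²): d = √[L(1−A)/(16πσT_eq⁴)].
d = √[3.18×10²⁶ × 0.58 / (16π × 5.67×10⁻⁸ × (276)⁴)] = 1.06×10¹¹ m = 0.706 AU.

d ≈ 0.706 AU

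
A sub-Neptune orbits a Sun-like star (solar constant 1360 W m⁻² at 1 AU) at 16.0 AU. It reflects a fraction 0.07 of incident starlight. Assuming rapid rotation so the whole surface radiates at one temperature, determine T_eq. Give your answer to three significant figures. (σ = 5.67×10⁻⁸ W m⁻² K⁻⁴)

T_eq ≈ 68.3 K

Flux at 16.0 AU: S = 1360/16.0² = 5.31 W m⁻².
Energy balance: absorbed = emitted ⇒ πR²·S(1−A) = 4πR²·σT_eq⁴, so T_eq⁴ = S(1−A)/(4σ).
T_eq = [5.31 × 0.93 / (4 × 5.67×10⁻⁸)]^(1/4) = (2.18×10⁷)^(1/4) = 68.3 K.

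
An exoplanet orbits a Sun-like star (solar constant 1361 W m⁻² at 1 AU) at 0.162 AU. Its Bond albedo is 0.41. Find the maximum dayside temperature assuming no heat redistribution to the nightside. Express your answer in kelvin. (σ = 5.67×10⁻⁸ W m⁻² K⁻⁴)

T_ss ≈ 857 K

Flux at 0.162 AU: S = 1361/0.162² = 5.19×10⁴ W m⁻².
With no redistribution each surface element balances locally: S(1−A) = σT⁴.
T = [5.19×10⁴ × 0.59 / 5.67×10⁻⁸]^(1/4) = (5.40×10¹¹)^(1/4) = 857 K.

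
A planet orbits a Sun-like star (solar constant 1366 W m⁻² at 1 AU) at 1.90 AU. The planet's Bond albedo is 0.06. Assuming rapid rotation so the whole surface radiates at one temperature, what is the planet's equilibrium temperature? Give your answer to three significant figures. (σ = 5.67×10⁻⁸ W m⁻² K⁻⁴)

Flux at 1.90 AU: S = 1366/1.90² = 378 W m⁻².
Energy balance: absorbed = emitted ⇒ πR²·S(1−A) = 4πR²·σT_eq⁴, so T_eq⁴ = S(1−A)/(4σ).
T_eq = [378 × 0.94 / (4 × 5.67×10⁻⁸)]^(1/4) = (1.57×10⁹)^(1/4) = 199 K.

T_eq ≈ 199 K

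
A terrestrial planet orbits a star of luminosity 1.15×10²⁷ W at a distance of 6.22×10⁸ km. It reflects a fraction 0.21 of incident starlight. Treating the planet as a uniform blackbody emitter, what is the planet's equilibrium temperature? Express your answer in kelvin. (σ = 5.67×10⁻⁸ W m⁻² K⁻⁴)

d = 6.22×10⁸ km = 6.22×10¹¹ m.
Flux: S = L/(4πd²) = 1.15×10²⁷/(4π×(6.22×10¹¹)²) = 237 W m⁻².
Energy balance: absorbed = emitted ⇒ πR²·S(1−A) = 4πR²·σT_eq⁴, so T_eq⁴ = S(1−A)/(4σ).
T_eq = [237 × 0.79 / (4 × 5.67×10⁻⁸)]^(1/4) = (8.24×10⁸)^(1/4) = 169 K.

T_eq ≈ 169 K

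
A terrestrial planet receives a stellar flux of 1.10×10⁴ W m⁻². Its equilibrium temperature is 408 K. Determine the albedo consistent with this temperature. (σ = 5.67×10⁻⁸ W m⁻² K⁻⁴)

From T_eq⁴ = S(1−A)/(4σ): 1−A = 4σT_eq⁴/S.
1−A = 4 × 5.67×10⁻⁸ × (408)⁴ / 1.10×10⁴ = 0.571.

A ≈ 0.43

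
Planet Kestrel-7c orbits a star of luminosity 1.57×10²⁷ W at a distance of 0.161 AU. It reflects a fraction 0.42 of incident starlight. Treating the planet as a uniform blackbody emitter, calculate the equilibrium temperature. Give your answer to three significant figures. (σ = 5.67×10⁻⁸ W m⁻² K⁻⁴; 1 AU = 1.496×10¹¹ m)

d = 0.161 AU = 2.41×10¹⁰ m.
Flux: S = L/(4πd²) = 1.57×10²⁷/(4π×(2.41×10¹⁰)²) = 2.15×10⁵ W m⁻².
Energy balance: absorbed = emitted ⇒ πR²·S(1−A) = 4πR²·σT_eq⁴, so T_eq⁴ = S(1−A)/(4σ).
T_eq = [2.15×10⁵ × 0.58 / (4 × 5.67×10⁻⁸)]^(1/4) = (5.51×10¹¹)^(1/4) = 861 K.

T_eq ≈ 861 K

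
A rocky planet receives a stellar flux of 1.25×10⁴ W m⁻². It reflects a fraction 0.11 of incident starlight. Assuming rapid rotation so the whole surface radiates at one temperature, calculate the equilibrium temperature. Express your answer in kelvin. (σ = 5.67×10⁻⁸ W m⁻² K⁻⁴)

T_eq ≈ 471 K

Energy balance: absorbed = emitted ⇒ πR²·S(1−A) = 4πR²·σT_eq⁴, so T_eq⁴ = S(1−A)/(4σ).
T_eq = [1.25×10⁴ × 0.89 / (4 × 5.67×10⁻⁸)]^(1/4) = (4.91×10¹⁰)^(1/4) = 471 K.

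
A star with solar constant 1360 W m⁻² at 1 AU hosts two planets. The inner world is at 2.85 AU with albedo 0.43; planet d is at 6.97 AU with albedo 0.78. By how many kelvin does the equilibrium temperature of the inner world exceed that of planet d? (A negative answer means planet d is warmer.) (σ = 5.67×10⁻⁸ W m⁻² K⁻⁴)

T_eq = [S₀(1−A)/(4σd²)]^(1/4), so T ∝ (1−A)^(1/4) / √d.
T₁ = [1360×0.57/(4×5.67×10⁻⁸×2.85²)]^(1/4) = 143.23 K.
T₂ = [1360×0.22/(4×5.67×10⁻⁸×6.97²)]^(1/4) = 72.19 K.

ΔT ≈ 71.0 K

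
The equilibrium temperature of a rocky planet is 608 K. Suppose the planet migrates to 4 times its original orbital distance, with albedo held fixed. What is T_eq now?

T_eq ≈ 304 K

T_eq ∝ L^(1/4) · d^(−1/2).
T′ = 608 / 4^(1/2) = 304 K.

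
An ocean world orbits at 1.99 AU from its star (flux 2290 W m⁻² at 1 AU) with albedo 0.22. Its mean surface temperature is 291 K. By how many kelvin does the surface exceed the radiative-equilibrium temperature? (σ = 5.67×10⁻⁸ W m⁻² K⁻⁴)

ΔT ≈ 79.8 K

S = 2290/1.99² = 578.3 W m⁻².
T_eq = [S(1−A)/(4σ)]^(1/4) = [578.3×0.78/(4×5.67×10⁻⁸)]^(1/4) = 211.2 K.
ΔT = T_surf − T_eq = 291 − 211.2.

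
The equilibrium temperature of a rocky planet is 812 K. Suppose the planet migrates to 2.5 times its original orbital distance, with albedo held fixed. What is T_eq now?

T_eq ∝ L^(1/4) · d^(−1/2).
T′ = 812 / 2.5^(1/2) = 514 K.

T_eq ≈ 514 K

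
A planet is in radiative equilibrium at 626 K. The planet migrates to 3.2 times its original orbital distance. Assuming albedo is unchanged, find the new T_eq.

T_eq ≈ 350 K

T_eq ∝ L^(1/4) · d^(−1/2).
T′ = 626 / 3.2^(1/2) = 350 K.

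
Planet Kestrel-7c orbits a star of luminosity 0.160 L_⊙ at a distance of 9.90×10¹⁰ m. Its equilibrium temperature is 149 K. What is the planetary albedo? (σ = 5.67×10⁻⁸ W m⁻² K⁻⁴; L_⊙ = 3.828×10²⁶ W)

A ≈ 0.78

L = 0.160 × 3.828×10²⁶ = 6.12×10²⁵ W.
Flux: S = L/(4πd²) = 6.12×10²⁵/(4π×(9.90×10¹⁰)²) = 497 W m⁻².
From T_eq⁴ = S(1−A)/(4σ): 1−A = 4σT_eq⁴/S.
1−A = 4 × 5.67×10⁻⁸ × (149)⁴ / 497 = 0.225.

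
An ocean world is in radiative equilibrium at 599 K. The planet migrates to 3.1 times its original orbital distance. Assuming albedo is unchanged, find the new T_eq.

T_eq ≈ 340 K

T_eq ∝ L^(1/4) · d^(−1/2).
T′ = 599 / 3.1^(1/2) = 340 K.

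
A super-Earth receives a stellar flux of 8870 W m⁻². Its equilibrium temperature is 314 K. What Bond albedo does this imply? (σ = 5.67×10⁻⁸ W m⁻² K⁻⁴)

From T_eq⁴ = S(1−A)/(4σ): 1−A = 4σT_eq⁴/S.
1−A = 4 × 5.67×10⁻⁸ × (314)⁴ / 8870 = 0.249.

A ≈ 0.75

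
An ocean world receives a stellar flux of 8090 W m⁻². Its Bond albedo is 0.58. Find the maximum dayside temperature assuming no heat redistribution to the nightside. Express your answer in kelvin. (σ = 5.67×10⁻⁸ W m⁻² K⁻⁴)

With no redistribution each surface element balances locally: S(1−A) = σT⁴.
T = [8090 × 0.42 / 5.67×10⁻⁸]^(1/4) = (5.99×10¹⁰)^(1/4) = 495 K.

T_ss ≈ 495 K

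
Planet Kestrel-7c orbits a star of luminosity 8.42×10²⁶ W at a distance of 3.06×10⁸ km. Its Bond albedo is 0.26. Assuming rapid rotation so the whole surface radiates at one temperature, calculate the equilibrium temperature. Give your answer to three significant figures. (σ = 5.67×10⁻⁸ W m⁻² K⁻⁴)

T_eq ≈ 220 K

d = 3.06×10⁸ km = 3.06×10¹¹ m.
Flux: S = L/(4πd²) = 8.42×10²⁶/(4π×(3.06×10¹¹)²) = 716 W m⁻².
Energy balance: absorbed = emitted ⇒ πR²·S(1−A) = 4πR²·σT_eq⁴, so T_eq⁴ = S(1−A)/(4σ).
T_eq = [716 × 0.74 / (4 × 5.67×10⁻⁸)]^(1/4) = (2.33×10⁹)^(1/4) = 220 K.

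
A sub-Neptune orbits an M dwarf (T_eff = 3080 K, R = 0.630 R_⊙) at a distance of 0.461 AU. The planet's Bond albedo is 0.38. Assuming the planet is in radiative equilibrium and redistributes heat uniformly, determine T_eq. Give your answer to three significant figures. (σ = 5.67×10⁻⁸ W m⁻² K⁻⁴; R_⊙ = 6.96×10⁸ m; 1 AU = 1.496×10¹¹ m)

T_eq ≈ 154 K

R_⋆ = 0.630 × 6.96×10⁸ = 4.38×10⁸ m.
d = 0.461 AU = 6.90×10¹⁰ m.
L = 4πR_⋆²σT_⋆⁴ = 4π(4.38×10⁸)² × 5.67×10⁻⁸ × (3080)⁴ = 1.23×10²⁵ W.
S = L/(4πd²) = 206 W m⁻².
Energy balance: absorbed = emitted ⇒ πR²·S(1−A) = 4πR²·σT_eq⁴, so T_eq⁴ = S(1−A)/(4σ).
T_eq = [206 × 0.62 / (4 × 5.67×10⁻⁸)]^(1/4) = (5.64×10⁸)^(1/4) = 154 K.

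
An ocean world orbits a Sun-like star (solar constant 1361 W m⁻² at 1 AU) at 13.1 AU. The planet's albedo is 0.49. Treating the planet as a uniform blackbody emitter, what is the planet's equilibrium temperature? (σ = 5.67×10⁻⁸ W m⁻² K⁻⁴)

Flux at 13.1 AU: S = 1361/13.1² = 7.93 W m⁻².
Energy balance: absorbed = emitted ⇒ πR²·S(1−A) = 4πR²·σT_eq⁴, so T_eq⁴ = S(1−A)/(4σ).
T_eq = [7.93 × 0.51 / (4 × 5.67×10⁻⁸)]^(1/4) = (1.78×10⁷)^(1/4) = 65.0 K.

T_eq ≈ 65.0 K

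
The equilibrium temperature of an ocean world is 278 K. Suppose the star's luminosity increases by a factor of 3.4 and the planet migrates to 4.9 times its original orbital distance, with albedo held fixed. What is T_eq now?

T_eq ≈ 171 K

T_eq ∝ L^(1/4) · d^(−1/2).
T′ = 278 × 3.4^(1/4) / 4.9^(1/2) = 171 K.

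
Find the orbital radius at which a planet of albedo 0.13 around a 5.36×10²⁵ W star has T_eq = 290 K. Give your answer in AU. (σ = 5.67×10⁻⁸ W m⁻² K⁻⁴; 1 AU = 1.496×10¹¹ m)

From T_eq⁴ = L(1−A)/(16πσd²): d = √[L(1−A)/(16πσT_eq⁴)].
d = √[5.36×10²⁵ × 0.87 / (16π × 5.67×10⁻⁸ × (290)⁴)] = 4.81×10¹⁰ m = 0.322 AU.

d ≈ 0.322 AU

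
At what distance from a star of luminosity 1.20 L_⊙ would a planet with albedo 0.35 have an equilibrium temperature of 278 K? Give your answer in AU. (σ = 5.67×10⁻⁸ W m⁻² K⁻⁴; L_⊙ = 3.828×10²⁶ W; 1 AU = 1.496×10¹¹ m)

d ≈ 0.885 AU

L = 1.20 × 3.828×10²⁶ = 4.59×10²⁶ W.
From T_eq⁴ = L(1−A)/(16πσd²): d = √[L(1−A)/(16πσT_eq⁴)].
d = √[4.59×10²⁶ × 0.65 / (16π × 5.67×10⁻⁸ × (278)⁴)] = 1.32×10¹¹ m = 0.885 AU.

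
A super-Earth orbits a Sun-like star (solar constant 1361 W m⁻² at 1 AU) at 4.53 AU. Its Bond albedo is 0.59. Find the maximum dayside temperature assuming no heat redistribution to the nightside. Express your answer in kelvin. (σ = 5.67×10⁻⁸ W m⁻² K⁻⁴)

Flux at 4.53 AU: S = 1361/4.53² = 66.3 W m⁻².
With no redistribution each surface element balances locally: S(1−A) = σT⁴.
T = [66.3 × 0.41 / 5.67×10⁻⁸]^(1/4) = (4.80×10⁸)^(1/4) = 148 K.

T_ss ≈ 148 K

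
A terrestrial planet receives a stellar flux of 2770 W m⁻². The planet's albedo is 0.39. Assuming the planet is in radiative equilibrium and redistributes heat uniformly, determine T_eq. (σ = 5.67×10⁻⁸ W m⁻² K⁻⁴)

T_eq ≈ 294 K

Energy balance: absorbed = emitted ⇒ πR²·S(1−A) = 4πR²·σT_eq⁴, so T_eq⁴ = S(1−A)/(4σ).
T_eq = [2770 × 0.61 / (4 × 5.67×10⁻⁸)]^(1/4) = (7.45×10⁹)^(1/4) = 294 K.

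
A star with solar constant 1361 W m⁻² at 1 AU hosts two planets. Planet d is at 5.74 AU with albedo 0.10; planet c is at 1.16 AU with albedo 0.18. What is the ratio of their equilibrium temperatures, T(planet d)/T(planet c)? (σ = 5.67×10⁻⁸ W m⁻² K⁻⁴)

T₁/T₂ ≈ 0.460

T_eq = [S₀(1−A)/(4σd²)]^(1/4), so T ∝ (1−A)^(1/4) / √d.
T₁ = [1361×0.90/(4×5.67×10⁻⁸×5.74²)]^(1/4) = 113.15 K.
T₂ = [1361×0.82/(4×5.67×10⁻⁸×1.16²)]^(1/4) = 245.91 K.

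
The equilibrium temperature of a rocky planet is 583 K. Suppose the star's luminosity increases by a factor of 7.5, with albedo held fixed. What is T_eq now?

T_eq ≈ 965 K

T_eq ∝ L^(1/4) · d^(−1/2).
T′ = 583 × 7.5^(1/4) = 965 K.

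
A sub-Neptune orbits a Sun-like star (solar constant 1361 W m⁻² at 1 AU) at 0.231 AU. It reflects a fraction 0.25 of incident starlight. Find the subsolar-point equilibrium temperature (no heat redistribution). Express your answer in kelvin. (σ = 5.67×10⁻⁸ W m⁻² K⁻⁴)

T_ss ≈ 762 K

Flux at 0.231 AU: S = 1361/0.231² = 2.55×10⁴ W m⁻².
At the subsolar point the surface absorbs S(1−A) and emits σT⁴ per unit area — no factor of 4, since only the local patch is in balance.
T = [2.55×10⁴ × 0.75 / 5.67×10⁻⁸]^(1/4) = (3.37×10¹¹)^(1/4) = 762 K.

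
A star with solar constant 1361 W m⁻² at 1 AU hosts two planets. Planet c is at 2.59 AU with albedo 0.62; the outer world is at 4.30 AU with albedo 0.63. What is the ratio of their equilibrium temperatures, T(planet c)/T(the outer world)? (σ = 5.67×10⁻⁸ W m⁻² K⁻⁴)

T_eq = [S₀(1−A)/(4σd²)]^(1/4), so T ∝ (1−A)^(1/4) / √d.
T₁ = [1361×0.38/(4×5.67×10⁻⁸×2.59²)]^(1/4) = 135.78 K.
T₂ = [1361×0.37/(4×5.67×10⁻⁸×4.30²)]^(1/4) = 104.68 K.

T₁/T₂ ≈ 1.297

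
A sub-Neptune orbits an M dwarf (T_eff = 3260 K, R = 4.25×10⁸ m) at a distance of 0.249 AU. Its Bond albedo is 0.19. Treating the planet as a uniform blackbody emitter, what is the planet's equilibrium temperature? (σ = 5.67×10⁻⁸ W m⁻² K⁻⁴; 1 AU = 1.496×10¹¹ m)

d = 0.249 AU = 3.73×10¹⁰ m.
L = 4πR_⋆²σT_⋆⁴ = 4π(4.25×10⁸)² × 5.67×10⁻⁸ × (3260)⁴ = 1.45×10²⁵ W.
S = L/(4πd²) = 834 W m⁻².
Energy balance: absorbed = emitted ⇒ πR²·S(1−A) = 4πR²·σT_eq⁴, so T_eq⁴ = S(1−A)/(4σ).
T_eq = [834 × 0.81 / (4 × 5.67×10⁻⁸)]^(1/4) = (2.98×10⁹)^(1/4) = 234 K.

T_eq ≈ 234 K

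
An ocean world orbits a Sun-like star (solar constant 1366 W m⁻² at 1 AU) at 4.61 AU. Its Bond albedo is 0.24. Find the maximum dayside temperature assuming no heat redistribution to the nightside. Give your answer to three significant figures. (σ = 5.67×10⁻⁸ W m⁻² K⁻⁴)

Flux at 4.61 AU: S = 1366/4.61² = 64.3 W m⁻².
With no redistribution each surface element balances locally: S(1−A) = σT⁴.
T = [64.3 × 0.76 / 5.67×10⁻⁸]^(1/4) = (8.62×10⁸)^(1/4) = 171 K.

T_ss ≈ 171 K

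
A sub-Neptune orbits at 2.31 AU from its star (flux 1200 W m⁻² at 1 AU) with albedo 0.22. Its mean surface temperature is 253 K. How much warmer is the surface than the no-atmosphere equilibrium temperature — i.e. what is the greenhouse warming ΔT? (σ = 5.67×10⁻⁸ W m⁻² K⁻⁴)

ΔT ≈ 86.2 K

S = 1200/2.31² = 224.9 W m⁻².
T_eq = [S(1−A)/(4σ)]^(1/4) = [224.9×0.78/(4×5.67×10⁻⁸)]^(1/4) = 166.8 K.
ΔT = T_surf − T_eq = 253 − 166.8.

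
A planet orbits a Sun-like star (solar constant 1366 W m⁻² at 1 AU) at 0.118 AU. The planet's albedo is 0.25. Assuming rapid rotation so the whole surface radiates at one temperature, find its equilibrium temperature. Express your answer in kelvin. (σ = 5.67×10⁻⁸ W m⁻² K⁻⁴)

T_eq ≈ 755 K

Flux at 0.118 AU: S = 1366/0.118² = 9.81×10⁴ W m⁻².
Energy balance: absorbed = emitted ⇒ πR²·S(1−A) = 4πR²·σT_eq⁴, so T_eq⁴ = S(1−A)/(4σ).
T_eq = [9.81×10⁴ × 0.75 / (4 × 5.67×10⁻⁸)]^(1/4) = (3.24×10¹¹)^(1/4) = 755 K.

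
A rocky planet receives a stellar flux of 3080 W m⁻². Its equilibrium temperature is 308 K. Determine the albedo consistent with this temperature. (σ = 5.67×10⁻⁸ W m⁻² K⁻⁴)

From T_eq⁴ = S(1−A)/(4σ): 1−A = 4σT_eq⁴/S.
1−A = 4 × 5.67×10⁻⁸ × (308)⁴ / 3080 = 0.663.

A ≈ 0.34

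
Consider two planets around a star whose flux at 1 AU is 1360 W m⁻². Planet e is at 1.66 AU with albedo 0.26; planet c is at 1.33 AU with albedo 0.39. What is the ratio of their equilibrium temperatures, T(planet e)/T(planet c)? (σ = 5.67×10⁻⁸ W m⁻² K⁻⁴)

T₁/T₂ ≈ 0.939

T_eq = [S₀(1−A)/(4σd²)]^(1/4), so T ∝ (1−A)^(1/4) / √d.
T₁ = [1360×0.74/(4×5.67×10⁻⁸×1.66²)]^(1/4) = 200.32 K.
T₂ = [1360×0.61/(4×5.67×10⁻⁸×1.33²)]^(1/4) = 213.25 K.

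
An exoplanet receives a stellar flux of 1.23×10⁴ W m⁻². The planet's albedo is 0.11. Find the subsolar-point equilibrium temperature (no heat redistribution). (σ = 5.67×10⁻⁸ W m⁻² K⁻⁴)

T_ss ≈ 663 K

At the subsolar point the surface absorbs S(1−A) and emits σT⁴ per unit area — no factor of 4, since only the local patch is in balance.
T = [1.23×10⁴ × 0.89 / 5.67×10⁻⁸]^(1/4) = (1.93×10¹¹)^(1/4) = 663 K.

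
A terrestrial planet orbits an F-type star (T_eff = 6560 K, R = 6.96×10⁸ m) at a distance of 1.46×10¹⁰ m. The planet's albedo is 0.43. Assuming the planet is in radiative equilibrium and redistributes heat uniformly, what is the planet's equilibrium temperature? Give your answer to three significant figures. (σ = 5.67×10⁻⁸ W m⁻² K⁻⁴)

T_eq ≈ 880 K

L = 4πR_⋆²σT_⋆⁴ = 4π(6.96×10⁸)² × 5.67×10⁻⁸ × (6560)⁴ = 6.39×10²⁶ W.
S = L/(4πd²) = 2.39×10⁵ W m⁻².
Energy balance: absorbed = emitted ⇒ πR²·S(1−A) = 4πR²·σT_eq⁴, so T_eq⁴ = S(1−A)/(4σ).
T_eq = [2.39×10⁵ × 0.57 / (4 × 5.67×10⁻⁸)]^(1/4) = (6.00×10¹¹)^(1/4) = 880 K.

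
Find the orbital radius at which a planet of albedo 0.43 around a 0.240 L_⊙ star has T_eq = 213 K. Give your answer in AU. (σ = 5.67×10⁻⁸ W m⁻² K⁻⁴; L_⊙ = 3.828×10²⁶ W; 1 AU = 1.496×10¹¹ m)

d ≈ 0.632 AU

L = 0.240 × 3.828×10²⁶ = 9.19×10²⁵ W.
From T_eq⁴ = L(1−A)/(16πσd²): d = √[L(1−A)/(16πσT_eq⁴)].
d = √[9.19×10²⁵ × 0.57 / (16π × 5.67×10⁻⁸ × (213)⁴)] = 9.45×10¹⁰ m = 0.632 AU.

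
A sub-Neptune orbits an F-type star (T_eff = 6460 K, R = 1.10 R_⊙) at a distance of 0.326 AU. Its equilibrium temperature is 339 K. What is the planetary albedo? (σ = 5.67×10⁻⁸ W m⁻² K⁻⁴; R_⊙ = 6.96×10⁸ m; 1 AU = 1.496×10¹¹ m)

A ≈ 0.88

R_⋆ = 1.10 × 6.96×10⁸ = 7.66×10⁸ m.
d = 0.326 AU = 4.88×10¹⁰ m.
L = 4πR_⋆²σT_⋆⁴ = 4π(7.66×10⁸)² × 5.67×10⁻⁸ × (6460)⁴ = 7.27×10²⁶ W.
S = L/(4πd²) = 2.43×10⁴ W m⁻².
From T_eq⁴ = S(1−A)/(4σ): 1−A = 4σT_eq⁴/S.
1−A = 4 × 5.67×10⁻⁸ × (339)⁴ / 2.43×10⁴ = 0.123.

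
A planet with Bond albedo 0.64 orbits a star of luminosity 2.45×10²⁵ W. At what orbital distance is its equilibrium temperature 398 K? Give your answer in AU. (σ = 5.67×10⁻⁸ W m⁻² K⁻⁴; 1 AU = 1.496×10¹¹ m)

From T_eq⁴ = L(1−A)/(16πσd²): d = √[L(1−A)/(16πσT_eq⁴)].
d = √[2.45×10²⁵ × 0.36 / (16π × 5.67×10⁻⁸ × (398)⁴)] = 1.11×10¹⁰ m = 0.0742 AU.

d ≈ 0.0742 AU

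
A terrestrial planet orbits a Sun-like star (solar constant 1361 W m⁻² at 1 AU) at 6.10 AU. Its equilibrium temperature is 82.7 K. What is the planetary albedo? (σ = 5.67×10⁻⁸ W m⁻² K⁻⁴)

Flux at 6.10 AU: S = 1361/6.10² = 36.6 W m⁻².
From T_eq⁴ = S(1−A)/(4σ): 1−A = 4σT_eq⁴/S.
1−A = 4 × 5.67×10⁻⁸ × (82.7)⁴ / 36.6 = 0.290.

A ≈ 0.71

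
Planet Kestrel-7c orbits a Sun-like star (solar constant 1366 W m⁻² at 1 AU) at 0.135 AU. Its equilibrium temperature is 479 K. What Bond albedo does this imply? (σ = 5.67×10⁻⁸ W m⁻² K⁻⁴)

A ≈ 0.84

Flux at 0.135 AU: S = 1366/0.135² = 7.50×10⁴ W m⁻².
From T_eq⁴ = S(1−A)/(4σ): 1−A = 4σT_eq⁴/S.
1−A = 4 × 5.67×10⁻⁸ × (479)⁴ / 7.50×10⁴ = 0.159.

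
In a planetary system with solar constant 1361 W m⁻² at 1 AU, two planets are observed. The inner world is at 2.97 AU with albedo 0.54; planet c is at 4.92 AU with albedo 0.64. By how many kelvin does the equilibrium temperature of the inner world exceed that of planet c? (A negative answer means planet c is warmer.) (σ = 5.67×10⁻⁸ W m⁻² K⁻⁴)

T_eq = [S₀(1−A)/(4σd²)]^(1/4), so T ∝ (1−A)^(1/4) / √d.
T₁ = [1361×0.46/(4×5.67×10⁻⁸×2.97²)]^(1/4) = 133.00 K.
T₂ = [1361×0.36/(4×5.67×10⁻⁸×4.92²)]^(1/4) = 97.20 K.

ΔT ≈ 35.8 K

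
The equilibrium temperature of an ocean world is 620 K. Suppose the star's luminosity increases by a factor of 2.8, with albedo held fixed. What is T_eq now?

T_eq ≈ 802 K

T_eq ∝ L^(1/4) · d^(−1/2).
T′ = 620 × 2.8^(1/4) = 802 K.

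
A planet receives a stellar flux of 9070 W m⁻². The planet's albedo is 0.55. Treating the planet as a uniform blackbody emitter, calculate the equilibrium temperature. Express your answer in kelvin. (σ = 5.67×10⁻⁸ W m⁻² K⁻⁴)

Energy balance: absorbed = emitted ⇒ πR²·S(1−A) = 4πR²·σT_eq⁴, so T_eq⁴ = S(1−A)/(4σ).
T_eq = [9070 × 0.45 / (4 × 5.67×10⁻⁸)]^(1/4) = (1.80×10¹⁰)^(1/4) = 366 K.

T_eq ≈ 366 K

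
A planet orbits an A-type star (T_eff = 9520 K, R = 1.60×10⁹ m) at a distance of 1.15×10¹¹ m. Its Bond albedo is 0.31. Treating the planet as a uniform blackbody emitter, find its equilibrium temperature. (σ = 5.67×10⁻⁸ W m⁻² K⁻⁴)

L = 4πR_⋆²σT_⋆⁴ = 4π(1.60×10⁹)² × 5.67×10⁻⁸ × (9520)⁴ = 1.50×10²⁸ W.
S = L/(4πd²) = 9.02×10⁴ W m⁻².
Energy balance: absorbed = emitted ⇒ πR²·S(1−A) = 4πR²·σT_eq⁴, so T_eq⁴ = S(1−A)/(4σ).
T_eq = [9.02×10⁴ × 0.69 / (4 × 5.67×10⁻⁸)]^(1/4) = (2.74×10¹¹)^(1/4) = 724 K.

T_eq ≈ 724 K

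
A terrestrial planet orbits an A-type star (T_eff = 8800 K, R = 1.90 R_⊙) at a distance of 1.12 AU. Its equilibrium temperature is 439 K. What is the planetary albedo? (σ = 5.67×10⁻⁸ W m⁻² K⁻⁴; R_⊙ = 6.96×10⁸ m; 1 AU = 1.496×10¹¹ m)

A ≈ 0.60

R_⋆ = 1.90 × 6.96×10⁸ = 1.32×10⁹ m.
d = 1.12 AU = 1.68×10¹¹ m.
L = 4πR_⋆²σT_⋆⁴ = 4π(1.32×10⁹)² × 5.67×10⁻⁸ × (8800)⁴ = 7.47×10²⁷ W.
S = L/(4πd²) = 2.12×10⁴ W m⁻².
From T_eq⁴ = S(1−A)/(4σ): 1−A = 4σT_eq⁴/S.
1−A = 4 × 5.67×10⁻⁸ × (439)⁴ / 2.12×10⁴ = 0.398.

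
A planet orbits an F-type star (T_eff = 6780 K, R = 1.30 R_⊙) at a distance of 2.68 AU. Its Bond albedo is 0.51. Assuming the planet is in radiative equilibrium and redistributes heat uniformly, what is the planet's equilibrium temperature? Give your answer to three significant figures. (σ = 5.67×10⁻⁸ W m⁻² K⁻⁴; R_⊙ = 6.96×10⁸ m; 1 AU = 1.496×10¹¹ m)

R_⋆ = 1.30 × 6.96×10⁸ = 9.05×10⁸ m.
d = 2.68 AU = 4.01×10¹¹ m.
L = 4πR_⋆²σT_⋆⁴ = 4π(9.05×10⁸)² × 5.67×10⁻⁸ × (6780)⁴ = 1.23×10²⁷ W.
S = L/(4πd²) = 610 W m⁻².
Energy balance: absorbed = emitted ⇒ πR²·S(1−A) = 4πR²·σT_eq⁴, so T_eq⁴ = S(1−A)/(4σ).
T_eq = [610 × 0.49 / (4 × 5.67×10⁻⁸)]^(1/4) = (1.32×10⁹)^(1/4) = 191 K.

T_eq ≈ 191 K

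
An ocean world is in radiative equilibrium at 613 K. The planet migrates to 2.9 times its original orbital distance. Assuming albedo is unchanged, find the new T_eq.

T_eq ∝ L^(1/4) · d^(−1/2).
T′ = 613 / 2.9^(1/2) = 360 K.

T_eq ≈ 360 K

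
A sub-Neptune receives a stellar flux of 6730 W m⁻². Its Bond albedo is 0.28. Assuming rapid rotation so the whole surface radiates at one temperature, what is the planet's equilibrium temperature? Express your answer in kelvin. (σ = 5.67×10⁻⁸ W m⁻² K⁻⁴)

T_eq ≈ 382 K

Energy balance: absorbed = emitted ⇒ πR²·S(1−A) = 4πR²·σT_eq⁴, so T_eq⁴ = S(1−A)/(4σ).
T_eq = [6730 × 0.72 / (4 × 5.67×10⁻⁸)]^(1/4) = (2.14×10¹⁰)^(1/4) = 382 K.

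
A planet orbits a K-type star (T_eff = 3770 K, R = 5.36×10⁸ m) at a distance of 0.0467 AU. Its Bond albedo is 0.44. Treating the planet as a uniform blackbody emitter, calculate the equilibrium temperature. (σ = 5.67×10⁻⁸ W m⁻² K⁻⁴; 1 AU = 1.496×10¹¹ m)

d = 0.0467 AU = 6.99×10⁹ m.
L = 4πR_⋆²σT_⋆⁴ = 4π(5.36×10⁸)² × 5.67×10⁻⁸ × (3770)⁴ = 4.14×10²⁵ W.
S = L/(4πd²) = 6.74×10⁴ W m⁻².
Energy balance: absorbed = emitted ⇒ πR²·S(1−A) = 4πR²·σT_eq⁴, so T_eq⁴ = S(1−A)/(4σ).
T_eq = [6.74×10⁴ × 0.56 / (4 × 5.67×10⁻⁸)]^(1/4) = (1.66×10¹¹)^(1/4) = 639 K.

T_eq ≈ 639 K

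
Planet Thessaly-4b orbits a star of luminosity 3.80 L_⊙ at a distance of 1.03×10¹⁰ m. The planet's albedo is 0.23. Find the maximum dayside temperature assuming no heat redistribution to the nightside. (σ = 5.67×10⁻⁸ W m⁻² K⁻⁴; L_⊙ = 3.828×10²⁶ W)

T_ss ≈ 1960 K

L = 3.80 × 3.828×10²⁶ = 1.45×10²⁷ W.
Flux: S = L/(4πd²) = 1.45×10²⁷/(4π×(1.03×10¹⁰)²) = 1.09×10⁶ W m⁻².
With no redistribution each surface element balances locally: S(1−A) = σT⁴.
T = [1.09×10⁶ × 0.77 / 5.67×10⁻⁸]^(1/4) = (1.48×10¹³)^(1/4) = 1960 K.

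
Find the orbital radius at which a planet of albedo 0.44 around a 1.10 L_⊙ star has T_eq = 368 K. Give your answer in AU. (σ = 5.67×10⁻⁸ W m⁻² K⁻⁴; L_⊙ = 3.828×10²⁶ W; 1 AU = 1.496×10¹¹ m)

L = 1.10 × 3.828×10²⁶ = 4.21×10²⁶ W.
From T_eq⁴ = L(1−A)/(16πσd²): d = √[L(1−A)/(16πσT_eq⁴)].
d = √[4.21×10²⁶ × 0.56 / (16π × 5.67×10⁻⁸ × (368)⁴)] = 6.72×10¹⁰ m = 0.449 AU.

d ≈ 0.449 AU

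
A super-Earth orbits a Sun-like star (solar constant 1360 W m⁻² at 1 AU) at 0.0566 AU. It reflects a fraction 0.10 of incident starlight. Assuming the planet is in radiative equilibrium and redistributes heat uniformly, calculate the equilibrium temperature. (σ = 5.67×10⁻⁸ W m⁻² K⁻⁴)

T_eq ≈ 1140 K

Flux at 0.0566 AU: S = 1360/0.0566² = 4.25×10⁵ W m⁻².
Energy balance: absorbed = emitted ⇒ πR²·S(1−A) = 4πR²·σT_eq⁴, so T_eq⁴ = S(1−A)/(4σ).
T_eq = [4.25×10⁵ × 0.90 / (4 × 5.67×10⁻⁸)]^(1/4) = (1.68×10¹²)^(1/4) = 1140 K.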